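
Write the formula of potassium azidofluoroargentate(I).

Ligands: 1 fluoro (F, -1), 1 azido (N3, -1). Ligand charge sum = -2.
With Ag in oxidation state +1, the complex ion is [Ag...]^1−.
Charge balance with potassium (+1) requires 1 complex ion per 1 potassium.

K[AgF(N3)]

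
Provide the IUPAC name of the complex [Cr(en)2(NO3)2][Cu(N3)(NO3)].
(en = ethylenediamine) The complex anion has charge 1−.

bis(ethylenediamine)dinitratochromium(III) azidonitratocuprate(I)

The complex anion is given as 1−; its ligand charges sum to -2, so Cu = +1.
A 1:1 salt means the cation carries the equal and opposite charge, 1+.
Cation: ligand charges sum to -2; for the ion to be 1+, Cr = +3.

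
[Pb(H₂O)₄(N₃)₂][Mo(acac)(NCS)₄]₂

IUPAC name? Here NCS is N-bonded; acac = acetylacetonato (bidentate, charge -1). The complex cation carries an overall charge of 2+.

Both ions are complex: the cation is named first with the plain metal name, the anion second with the -ate form; each ion's ligands are alphabetised independently.
The complex cation is given as 2+; its ligand charges sum to -2, so Pb = +4.
With 2 anions per cation, each anion must be 2/2 = 1−.
Anion: ligand charges sum to -5; for the ion to be 1−, Mo = +4.

tetraaquadiazidolead(IV) (acetylacetonato)tetraisothiocyanatomolybdate(IV)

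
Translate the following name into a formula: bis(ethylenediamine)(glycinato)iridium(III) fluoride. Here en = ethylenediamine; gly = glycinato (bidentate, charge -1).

[Ir(en)2(gly)]F2

Ligands: 2 ethylenediamine (en, neutral), 1 glycinato (gly, -1). Ligand charge sum = -1.
With Ir in oxidation state +3, the complex ion is [Ir...]^2+.
Charge balance with fluoride (-1) requires 1 complex ion per 2 fluoride.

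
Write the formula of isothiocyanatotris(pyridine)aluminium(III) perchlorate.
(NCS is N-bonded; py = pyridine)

[Al(NCS)(py)3](ClO4)2

Ligands: 1 isothiocyanato (NCS, -1), 3 pyridine (py, neutral). Ligand charge sum = -1.
With Al in oxidation state +3, the complex ion is [Al...]^2+.
Charge balance with perchlorate (-1) requires 1 complex ion per 2 perchlorate.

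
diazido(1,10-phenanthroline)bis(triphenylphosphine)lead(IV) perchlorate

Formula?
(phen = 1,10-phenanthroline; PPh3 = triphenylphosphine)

Ligands: 1 1,10-phenanthroline (phen, neutral), 2 azido (N3, -1), 2 triphenylphosphine (PPh3, neutral). Ligand charge sum = -2.
With Pb in oxidation state +4, the complex ion is [Pb...]^2+.
Charge balance with perchlorate (-1) requires 1 complex ion per 2 perchlorate.

[Pb(N3)2(phen)(PPh3)2](ClO4)2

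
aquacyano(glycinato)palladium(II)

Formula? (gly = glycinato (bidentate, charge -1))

[Pd(CN)(gly)(H2O)]

Ligands: 1 aqua (H2O, neutral), 1 cyano (CN, -1), 1 glycinato (gly, -1). Ligand charge sum = -2.
With Pd in oxidation state +2, the complex ion is [Pd...].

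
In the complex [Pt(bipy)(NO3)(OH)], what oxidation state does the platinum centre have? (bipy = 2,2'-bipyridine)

+2

No counter-ion: the bracketed complex is neutral.
Ligand charges: 1×NO3 = -1; 1×OH = -1; 1×bipy neutral; sum -2.
Pt + (-2) = 0 ⇒ Pt is +2.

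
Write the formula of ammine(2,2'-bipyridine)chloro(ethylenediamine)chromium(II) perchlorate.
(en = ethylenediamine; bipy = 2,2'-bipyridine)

Ligands: 1 chloro (Cl, -1), 1 ethylenediamine (en, neutral), 1 ammine (NH3, neutral), 1 2,2'-bipyridine (bipy, neutral). Ligand charge sum = -1.
Charge balance with perchlorate (-1) requires 1 complex ion per 1 perchlorate.

[Cr(bipy)Cl(en)(NH3)]ClO4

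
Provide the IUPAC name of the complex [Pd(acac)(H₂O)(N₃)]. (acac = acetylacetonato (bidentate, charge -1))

There is no counter-ion, so the complex is neutral overall.
Ligand charges: 1×acetylacetonato (-1 each), 1×azido (-1 each), 1×aqua (neutral); total -2. So Pd + (-2) = 0, giving Pd = +2.
Ligands are named alphabetically: acetylacetonato before aqua before azido.

(acetylacetonato)aquaazidopalladium(II)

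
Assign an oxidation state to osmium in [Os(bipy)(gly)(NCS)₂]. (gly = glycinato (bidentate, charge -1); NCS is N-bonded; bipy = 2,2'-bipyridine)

No counter-ion: the bracketed complex is neutral.
Ligand charges: 1×gly = -1; 2×NCS = -2; 1×bipy neutral; sum -3.
Os + (-3) = 0 ⇒ Os is +3.

+3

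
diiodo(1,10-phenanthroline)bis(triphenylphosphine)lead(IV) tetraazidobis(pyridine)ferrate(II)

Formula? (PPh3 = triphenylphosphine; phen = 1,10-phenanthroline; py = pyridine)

[PbI2(phen)(PPh3)2][Fe(N3)4(py)2]

Cation [Pb…]: ligand charges -2, Pb(IV) ⇒ ion charge 2+.
Anion [Fe…]: ligand charges -4, Fe(II) ⇒ ion charge 2−.
One 2+ cation balances one 2− anion.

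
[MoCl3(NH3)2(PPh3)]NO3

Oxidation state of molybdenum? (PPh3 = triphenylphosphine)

+4

1 nitrate outside the brackets (-1 each) → the complex ion is 1+.
Ligand charges: 2×NH3 neutral; 1×PPh3 neutral; 3×Cl = -3; sum -3.
Mo + (-3) = 1+ ⇒ Mo is +4.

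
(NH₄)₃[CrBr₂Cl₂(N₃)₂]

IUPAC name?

The 3 ammonium counter-ions carry a total charge of +3, so each complex ion is 3−.
Ligand charges: 2×bromo (-1 each), 2×chloro (-1 each), 2×azido (-1 each); total -6. So Cr + (-6) = 3−, giving Cr = +3.
The complex ion is anionic, so chromium takes the -ate form chromate(III).

ammonium diazidodibromodichlorochromate(III)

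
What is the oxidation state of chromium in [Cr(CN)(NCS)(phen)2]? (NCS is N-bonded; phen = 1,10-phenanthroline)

+2

No counter-ion: the bracketed complex is neutral.
Ligand charges: 1×NCS = -1; 1×CN = -1; 2×phen neutral; sum -2.
Cr + (-2) = 0 ⇒ Cr is +2.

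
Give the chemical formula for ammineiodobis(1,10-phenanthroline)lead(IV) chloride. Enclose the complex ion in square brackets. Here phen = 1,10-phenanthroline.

[PbI(NH3)(phen)2]Cl3

Ligands: 1 ammine (NH3, neutral), 1 iodo (I, -1), 2 1,10-phenanthroline (phen, neutral). Ligand charge sum = -1.
With Pb in oxidation state +4, the complex ion is [Pb...]^3+.
Charge balance with chloride (-1) requires 1 complex ion per 3 chloride.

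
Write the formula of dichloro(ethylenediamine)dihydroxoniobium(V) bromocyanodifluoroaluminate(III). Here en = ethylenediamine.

[NbCl2(en)(OH)2][AlBr(CN)F2]

Cation [Nb…]: ligand charges -4, Nb(V) ⇒ ion charge 1+.
Anion [Al…]: ligand charges -4, Al(III) ⇒ ion charge 1−.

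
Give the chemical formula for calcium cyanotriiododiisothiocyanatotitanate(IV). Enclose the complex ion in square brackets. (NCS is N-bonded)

Ligands: 2 isothiocyanato (NCS, -1), 1 cyano (CN, -1), 3 iodo (I, -1). Ligand charge sum = -6.
Charge balance with calcium (+2) requires 1 complex ion per 1 calcium.

Ca[Ti(CN)I3(NCS)2]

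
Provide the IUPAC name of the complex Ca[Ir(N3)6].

The 1 calcium counter-ion carries a total charge of +2, so each complex ion is 2−.
Ligand charges: 6×azido (-1 each); total -6. So Ir + (-6) = 2−, giving Ir = +4.
The complex ion is anionic, so iridium takes the -ate form iridate(IV).

calcium hexaazidoiridate(IV)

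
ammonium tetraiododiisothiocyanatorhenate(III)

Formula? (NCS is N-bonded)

(NH4)3[ReI4(NCS)2]

Ligands: 2 isothiocyanato (NCS, -1), 4 iodo (I, -1). Ligand charge sum = -6.
With Re in oxidation state +3, the complex ion is [Re...]^3−.
Charge balance with ammonium (+1) requires 1 complex ion per 3 ammonium.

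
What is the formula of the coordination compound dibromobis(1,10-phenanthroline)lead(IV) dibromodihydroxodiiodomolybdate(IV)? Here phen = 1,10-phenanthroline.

[PbBr2(phen)2][MoBr2I2(OH)2]

Cation [Pb…]: ligand charges -2, Pb(IV) ⇒ ion charge 2+.
Anion [Mo…]: ligand charges -6, Mo(IV) ⇒ ion charge 2−.
One 2+ cation balances one 2− anion.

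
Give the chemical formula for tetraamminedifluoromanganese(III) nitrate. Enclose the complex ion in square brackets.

Ligands: 4 ammine (NH3, neutral), 2 fluoro (F, -1). Ligand charge sum = -2.
With Mn in oxidation state +3, the complex ion is [Mn...]^1+.
Charge balance with nitrate (-1) requires 1 complex ion per 1 nitrate.

[MnF2(NH3)4]NO3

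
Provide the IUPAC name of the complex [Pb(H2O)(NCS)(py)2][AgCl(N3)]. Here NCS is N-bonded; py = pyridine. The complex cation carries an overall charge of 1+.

The complex cation is given as 1+; its ligand charges sum to -1, so Pb = +2.
A 1:1 salt means the anion carries the equal and opposite charge, 1−.
Anion: ligand charges sum to -2; for the ion to be 1−, Ag = +1.

aquaisothiocyanatobis(pyridine)lead(II) azidochloroargentate(I)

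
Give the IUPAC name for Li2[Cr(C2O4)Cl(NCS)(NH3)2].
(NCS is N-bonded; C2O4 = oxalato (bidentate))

lithium diamminechloroisothiocyanatooxalatochromate(II)

The 2 lithium counter-ions carry a total charge of +2, so each complex ion is 2−.
Ligand charges: 1×chloro (-1 each), 1×isothiocyanato (-1 each), 2×ammine (neutral), 1×oxalato (-2 each); total -4. So Cr + (-4) = 2−, giving Cr = +2.
The complex ion is anionic, so chromium takes the -ate form chromate(II).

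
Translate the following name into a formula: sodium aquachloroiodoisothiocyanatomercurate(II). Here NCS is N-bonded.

Na[HgCl(H2O)I(NCS)]

Ligands: 1 aqua (H2O, neutral), 1 chloro (Cl, -1), 1 iodo (I, -1), 1 isothiocyanato (NCS, -1). Ligand charge sum = -3.
With Hg in oxidation state +2, the complex ion is [Hg...]^1−.
Charge balance with sodium (+1) requires 1 complex ion per 1 sodium.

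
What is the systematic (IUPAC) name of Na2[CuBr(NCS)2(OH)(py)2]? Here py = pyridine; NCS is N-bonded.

sodium bromohydroxodiisothiocyanatobis(pyridine)cuprate(II)

The 2 sodium counter-ions carry a total charge of +2, so each complex ion is 2−.
Ligand charges: 2×pyridine (neutral), 1×bromo (-1 each), 1×hydroxo (-1 each), 2×isothiocyanato (-1 each); total -4. So Cu + (-4) = 2−, giving Cu = +2.
Ligands are named alphabetically: bromo before hydroxo before isothiocyanato before pyridine.
The complex ion is anionic, so copper takes the -ate form cuprate(II).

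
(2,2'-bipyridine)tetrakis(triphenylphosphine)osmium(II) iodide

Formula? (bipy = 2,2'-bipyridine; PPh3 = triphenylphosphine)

Ligands: 1 2,2'-bipyridine (bipy, neutral), 4 triphenylphosphine (PPh3, neutral). Ligand charge sum = 0.
Charge balance with iodide (-1) requires 1 complex ion per 2 iodide.

[Os(bipy)(PPh3)4]I2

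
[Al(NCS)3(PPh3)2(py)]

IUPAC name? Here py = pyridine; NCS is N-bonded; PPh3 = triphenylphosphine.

There is no counter-ion, so the complex is neutral overall.
Ligand charges: 1×pyridine (neutral), 3×isothiocyanato (-1 each), 2×triphenylphosphine (neutral); total -3. So Al + (-3) = 0, giving Al = +3.
Ligands are named alphabetically: isothiocyanato before pyridine before triphenylphosphine.

triisothiocyanato(pyridine)bis(triphenylphosphine)aluminium(III)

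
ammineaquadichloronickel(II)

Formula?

[NiCl2(H2O)(NH3)]

Ligands: 1 aqua (H2O, neutral), 2 chloro (Cl, -1), 1 ammine (NH3, neutral). Ligand charge sum = -2.
With Ni in oxidation state +2, the complex ion is [Ni...].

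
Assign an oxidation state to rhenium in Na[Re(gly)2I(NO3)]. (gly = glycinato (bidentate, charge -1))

1 sodium outside the brackets (+1 each) → the complex ion is 1−.
Ligand charges: 1×NO3 = -1; 2×gly = -2; 1×I = -1; sum -4.
Re + (-4) = 1− ⇒ Re is +3.

+3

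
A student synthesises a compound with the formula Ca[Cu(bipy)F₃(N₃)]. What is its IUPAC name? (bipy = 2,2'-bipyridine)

calcium azido(2,2'-bipyridine)trifluorocuprate(II)

The 1 calcium counter-ion carries a total charge of +2, so each complex ion is 2−.
Ligand charges: 3×fluoro (-1 each), 1×2,2'-bipyridine (neutral), 1×azido (-1 each); total -4. So Cu + (-4) = 2−, giving Cu = +2.
The complex ion is anionic, so copper takes the -ate form cuprate(II).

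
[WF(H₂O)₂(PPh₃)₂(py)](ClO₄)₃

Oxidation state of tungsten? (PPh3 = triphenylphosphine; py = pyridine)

3 perchlorate outside the brackets (-1 each) → the complex ion is 3+.
Ligand charges: 2×PPh3 neutral; 1×F = -1; 2×H2O neutral; 1×py neutral; sum -1.
W + (-1) = 3+ ⇒ W is +4.

+4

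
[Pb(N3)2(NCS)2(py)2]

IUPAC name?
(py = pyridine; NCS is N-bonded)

There is no counter-ion, so the complex is neutral overall.
Ligand charges: 2×azido (-1 each), 2×pyridine (neutral), 2×isothiocyanato (-1 each); total -4. So Pb + (-4) = 0, giving Pb = +4.
Ligands are named alphabetically: azido before isothiocyanato before pyridine.

diazidodiisothiocyanatobis(pyridine)lead(IV)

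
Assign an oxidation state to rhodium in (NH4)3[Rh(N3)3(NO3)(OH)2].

3 ammonium outside the brackets (+1 each) → the complex ion is 3−.
Ligand charges: 2×OH = -2; 1×NO3 = -1; 3×N3 = -3; sum -6.
Rh + (-6) = 3− ⇒ Rh is +3.

+3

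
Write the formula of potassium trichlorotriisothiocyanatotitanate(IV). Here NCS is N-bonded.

K2[TiCl3(NCS)3]

Ligands: 3 isothiocyanato (NCS, -1), 3 chloro (Cl, -1). Ligand charge sum = -6.
Charge balance with potassium (+1) requires 1 complex ion per 2 potassium.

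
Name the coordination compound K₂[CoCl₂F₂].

The 2 potassium counter-ions carry a total charge of +2, so each complex ion is 2−.
Ligand charges: 2×fluoro (-1 each), 2×chloro (-1 each); total -4. So Co + (-4) = 2−, giving Co = +2.
The complex ion is anionic, so cobalt takes the -ate form cobaltate(II).

potassium dichlorodifluorocobaltate(II)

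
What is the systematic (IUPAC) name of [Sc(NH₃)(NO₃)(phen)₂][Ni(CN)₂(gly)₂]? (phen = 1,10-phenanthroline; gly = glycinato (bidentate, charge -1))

Scandium is always +3 in its complexes; the cation's ligand charges sum to -1, so the complex cation is 2+.
A 1:1 salt means the anion carries the equal and opposite charge, 2−.
Anion: ligand charges sum to -4; for the ion to be 2−, Ni = +2.

amminenitratobis(1,10-phenanthroline)scandium(III) dicyanobis(glycinato)nickelate(II)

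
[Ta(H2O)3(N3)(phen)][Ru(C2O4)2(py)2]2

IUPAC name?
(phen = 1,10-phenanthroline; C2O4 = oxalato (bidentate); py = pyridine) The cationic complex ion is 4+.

Both ions are complex: the cation is named first with the plain metal name, the anion second with the -ate form; each ion's ligands are alphabetised independently.
The complex cation is given as 4+; its ligand charges sum to -1, so Ta = +5.
With 2 anions per cation, each anion must be 4/2 = 2−.
Anion: ligand charges sum to -4; for the ion to be 2−, Ru = +2.

triaquaazido(1,10-phenanthroline)tantalum(V) dioxalatobis(pyridine)ruthenate(II)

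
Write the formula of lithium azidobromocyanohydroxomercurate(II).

Ligands: 1 cyano (CN, -1), 1 azido (N3, -1), 1 hydroxo (OH, -1), 1 bromo (Br, -1). Ligand charge sum = -4.
Charge balance with lithium (+1) requires 1 complex ion per 2 lithium.

Li2[HgBr(CN)(N3)(OH)]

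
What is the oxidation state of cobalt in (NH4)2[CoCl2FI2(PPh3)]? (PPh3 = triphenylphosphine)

2 ammonium outside the brackets (+1 each) → the complex ion is 2−.
Ligand charges: 2×I = -2; 2×Cl = -2; 1×PPh3 neutral; 1×F = -1; sum -5.
Co + (-5) = 2− ⇒ Co is +3.

+3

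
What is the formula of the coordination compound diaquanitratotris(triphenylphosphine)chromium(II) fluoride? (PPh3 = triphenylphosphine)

[Cr(H2O)2(NO3)(PPh3)3]F

Ligands: 1 nitrato (NO3, -1), 3 triphenylphosphine (PPh3, neutral), 2 aqua (H2O, neutral). Ligand charge sum = -1.
Charge balance with fluoride (-1) requires 1 complex ion per 1 fluoride.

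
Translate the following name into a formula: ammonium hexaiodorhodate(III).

(NH4)3[RhI6]

Ligands: 6 iodo (I, -1). Ligand charge sum = -6.
Charge balance with ammonium (+1) requires 1 complex ion per 3 ammonium.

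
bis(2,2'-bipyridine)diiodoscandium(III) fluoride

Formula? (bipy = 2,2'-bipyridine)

[Sc(bipy)2I2]F

Ligands: 2 iodo (I, -1), 2 2,2'-bipyridine (bipy, neutral). Ligand charge sum = -2.
With Sc in oxidation state +3, the complex ion is [Sc...]^1+.
Charge balance with fluoride (-1) requires 1 complex ion per 1 fluoride.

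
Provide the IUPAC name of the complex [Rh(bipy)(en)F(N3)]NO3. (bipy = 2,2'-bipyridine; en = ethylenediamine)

The 1 nitrate counter-ion carries a total charge of -1, so each complex ion is 1+.
Ligand charges: 1×fluoro (-1 each), 1×azido (-1 each), 1×2,2'-bipyridine (neutral), 1×ethylenediamine (neutral); total -2. So Rh + (-2) = 1+, giving Rh = +3.
Ligands are named alphabetically: azido before bipyridine before ethylenediamine before fluoro.

azido(2,2'-bipyridine)(ethylenediamine)fluororhodium(III) nitrate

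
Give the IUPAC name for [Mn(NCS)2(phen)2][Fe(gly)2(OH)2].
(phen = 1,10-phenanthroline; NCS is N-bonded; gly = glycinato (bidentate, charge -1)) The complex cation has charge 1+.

diisothiocyanatobis(1,10-phenanthroline)manganese(III) bis(glycinato)dihydroxoferrate(III)

The complex cation is given as 1+; its ligand charges sum to -2, so Mn = +3.
A 1:1 salt means the anion carries the equal and opposite charge, 1−.
Anion: ligand charges sum to -4; for the ion to be 1−, Fe = +3.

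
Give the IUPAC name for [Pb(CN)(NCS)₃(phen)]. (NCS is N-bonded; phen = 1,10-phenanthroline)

cyanotriisothiocyanato(1,10-phenanthroline)lead(IV)

There is no counter-ion, so the complex is neutral overall.
Ligand charges: 3×isothiocyanato (-1 each), 1×1,10-phenanthroline (neutral), 1×cyano (-1 each); total -4. So Pb + (-4) = 0, giving Pb = +4.
Ligands are named alphabetically: cyano before isothiocyanato before phenanthroline.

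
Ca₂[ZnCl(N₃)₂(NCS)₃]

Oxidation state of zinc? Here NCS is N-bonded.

+2

2 calcium outside the brackets (+2 each) → the complex ion is 4−.
Ligand charges: 3×NCS = -3; 1×Cl = -1; 2×N3 = -2; sum -6.
Zn + (-6) = 4− ⇒ Zn is +2.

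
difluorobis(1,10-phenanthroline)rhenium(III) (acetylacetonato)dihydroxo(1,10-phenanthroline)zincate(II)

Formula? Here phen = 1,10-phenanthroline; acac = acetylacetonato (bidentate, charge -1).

[ReF2(phen)2][Zn(acac)(OH)2(phen)]

Cation [Re…]: ligand charges -2, Re(III) ⇒ ion charge 1+.
Anion [Zn…]: ligand charges -3, Zn(II) ⇒ ion charge 1−.
One 1+ cation balances one 1− anion.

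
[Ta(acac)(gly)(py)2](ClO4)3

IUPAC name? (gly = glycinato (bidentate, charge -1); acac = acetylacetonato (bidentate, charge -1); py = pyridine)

The 3 perchlorate counter-ions carry a total charge of -3, so each complex ion is 3+.
Ligand charges: 1×glycinato (-1 each), 1×acetylacetonato (-1 each), 2×pyridine (neutral); total -2. So Ta + (-2) = 3+, giving Ta = +5.
Ligands are named alphabetically: acetylacetonato before glycinato before pyridine.

(acetylacetonato)(glycinato)bis(pyridine)tantalum(V) perchlorate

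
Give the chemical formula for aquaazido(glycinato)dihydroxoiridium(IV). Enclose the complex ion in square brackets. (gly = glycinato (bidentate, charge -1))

Ligands: 2 hydroxo (OH, -1), 1 aqua (H2O, neutral), 1 glycinato (gly, -1), 1 azido (N3, -1). Ligand charge sum = -4.
With Ir in oxidation state +4, the complex ion is [Ir...].

[Ir(gly)(H2O)(N3)(OH)2]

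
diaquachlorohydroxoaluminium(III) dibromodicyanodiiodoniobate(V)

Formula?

[AlCl(H2O)2(OH)][NbBr2(CN)2I2]

Cation [Al…]: ligand charges -2, Al(III) ⇒ ion charge 1+.
Anion [Nb…]: ligand charges -6, Nb(V) ⇒ ion charge 1−.
One 1+ cation balances one 1− anion.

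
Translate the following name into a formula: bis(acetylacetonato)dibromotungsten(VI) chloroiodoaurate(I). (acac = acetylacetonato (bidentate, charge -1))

Cation [W…]: ligand charges -4, W(VI) ⇒ ion charge 2+.
Anion [Au…]: ligand charges -2, Au(I) ⇒ ion charge 1−.
One 2+ cation requires 2 of the 1− anion.

[W(acac)2Br2][AuClI]2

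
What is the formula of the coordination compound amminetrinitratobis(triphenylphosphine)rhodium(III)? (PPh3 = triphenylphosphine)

[Rh(NH3)(NO3)3(PPh3)2]

Ligands: 2 triphenylphosphine (PPh3, neutral), 3 nitrato (NO3, -1), 1 ammine (NH3, neutral). Ligand charge sum = -3.
With Rh in oxidation state +3, the complex ion is [Rh...].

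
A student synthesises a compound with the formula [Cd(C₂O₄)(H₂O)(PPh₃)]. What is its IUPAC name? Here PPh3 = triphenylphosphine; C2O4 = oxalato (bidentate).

aquaoxalato(triphenylphosphine)cadmium(II)

There is no counter-ion, so the complex is neutral overall.
Ligand charges: 1×aqua (neutral), 1×triphenylphosphine (neutral), 1×oxalato (-2 each); total -2. So Cd + (-2) = 0, giving Cd = +2.
Ligands are named alphabetically: aqua before oxalato before triphenylphosphine.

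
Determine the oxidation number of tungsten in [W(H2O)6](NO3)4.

4 nitrate outside the brackets (-1 each) → the complex ion is 4+.
Ligand charges: 6×H2O neutral; sum 0.
W + (0) = 4+ ⇒ W is +4.

+4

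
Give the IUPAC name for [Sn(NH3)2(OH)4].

diamminetetrahydroxotin(IV)

There is no counter-ion, so the complex is neutral overall.
Ligand charges: 4×hydroxo (-1 each), 2×ammine (neutral); total -4. So Sn + (-4) = 0, giving Sn = +4.
Ligands are named alphabetically: ammine before hydroxo.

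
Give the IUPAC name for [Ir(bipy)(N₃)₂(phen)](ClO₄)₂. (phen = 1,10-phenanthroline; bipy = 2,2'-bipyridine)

The 2 perchlorate counter-ions carry a total charge of -2, so each complex ion is 2+.
Ligand charges: 1×1,10-phenanthroline (neutral), 2×azido (-1 each), 1×2,2'-bipyridine (neutral); total -2. So Ir + (-2) = 2+, giving Ir = +4.
Ligands are named alphabetically: azido before bipyridine before phenanthroline.

diazido(2,2'-bipyridine)(1,10-phenanthroline)iridium(IV) perchlorate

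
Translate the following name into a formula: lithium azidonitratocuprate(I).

Li[Cu(N3)(NO3)]

Ligands: 1 nitrato (NO3, -1), 1 azido (N3, -1). Ligand charge sum = -2.
Charge balance with lithium (+1) requires 1 complex ion per 1 lithium.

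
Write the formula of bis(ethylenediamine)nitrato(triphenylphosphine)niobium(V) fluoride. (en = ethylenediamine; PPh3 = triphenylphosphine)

Ligands: 1 nitrato (NO3, -1), 2 ethylenediamine (en, neutral), 1 triphenylphosphine (PPh3, neutral). Ligand charge sum = -1.
With Nb in oxidation state +5, the complex ion is [Nb...]^4+.
Charge balance with fluoride (-1) requires 1 complex ion per 4 fluoride.

[Nb(en)2(NO3)(PPh3)]F4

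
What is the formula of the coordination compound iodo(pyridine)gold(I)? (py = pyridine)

[AuI(py)]

Ligands: 1 pyridine (py, neutral), 1 iodo (I, -1). Ligand charge sum = -1.
With Au in oxidation state +1, the complex ion is [Au...].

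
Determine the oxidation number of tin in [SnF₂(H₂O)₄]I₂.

+4

2 iodide outside the brackets (-1 each) → the complex ion is 2+.
Ligand charges: 4×H2O neutral; 2×F = -2; sum -2.
Sn + (-2) = 2+ ⇒ Sn is +4.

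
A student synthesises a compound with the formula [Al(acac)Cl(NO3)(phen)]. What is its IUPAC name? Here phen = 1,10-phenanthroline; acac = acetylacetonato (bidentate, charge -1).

(acetylacetonato)chloronitrato(1,10-phenanthroline)aluminium(III)

There is no counter-ion, so the complex is neutral overall.
Ligand charges: 1×nitrato (-1 each), 1×1,10-phenanthroline (neutral), 1×chloro (-1 each), 1×acetylacetonato (-1 each); total -3. So Al + (-3) = 0, giving Al = +3.
Ligands are named alphabetically: acetylacetonato before chloro before nitrato before phenanthroline.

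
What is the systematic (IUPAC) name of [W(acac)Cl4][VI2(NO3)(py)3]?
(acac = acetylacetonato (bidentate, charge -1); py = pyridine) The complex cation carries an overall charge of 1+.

(acetylacetonato)tetrachlorotungsten(VI) diiodonitratotris(pyridine)vanadate(II)

Both ions are complex: the cation is named first with the plain metal name, the anion second with the -ate form; each ion's ligands are alphabetised independently.
The complex cation is given as 1+; its ligand charges sum to -5, so W = +6.
A 1:1 salt means the anion carries the equal and opposite charge, 1−.
Anion: ligand charges sum to -3; for the ion to be 1−, V = +2.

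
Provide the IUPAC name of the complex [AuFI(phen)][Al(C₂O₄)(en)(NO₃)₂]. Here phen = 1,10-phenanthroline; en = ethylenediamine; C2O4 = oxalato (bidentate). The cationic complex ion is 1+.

fluoroiodo(1,10-phenanthroline)gold(III) (ethylenediamine)dinitratooxalatoaluminate(III)

Both ions are complex: the cation is named first with the plain metal name, the anion second with the -ate form; each ion's ligands are alphabetised independently.
The complex cation is given as 1+; its ligand charges sum to -2, so Au = +3.
A 1:1 salt means the anion carries the equal and opposite charge, 1−.
Anion: ligand charges sum to -4; for the ion to be 1−, Al = +3.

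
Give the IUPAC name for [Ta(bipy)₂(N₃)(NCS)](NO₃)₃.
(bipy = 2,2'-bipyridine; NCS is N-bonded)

The 3 nitrate counter-ions carry a total charge of -3, so each complex ion is 3+.
Ligand charges: 2×2,2'-bipyridine (neutral), 1×isothiocyanato (-1 each), 1×azido (-1 each); total -2. So Ta + (-2) = 3+, giving Ta = +5.
Ligands are named alphabetically: azido before bipyridine before isothiocyanato.

azidobis(2,2'-bipyridine)isothiocyanatotantalum(V) nitrate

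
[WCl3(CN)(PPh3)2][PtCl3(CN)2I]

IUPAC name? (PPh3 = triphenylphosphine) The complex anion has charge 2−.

trichlorocyanobis(triphenylphosphine)tungsten(VI) trichlorodicyanoiodoplatinate(IV)

The complex anion is given as 2−; its ligand charges sum to -6, so Pt = +4.
A 1:1 salt means the cation carries the equal and opposite charge, 2+.
Cation: ligand charges sum to -4; for the ion to be 2+, W = +6.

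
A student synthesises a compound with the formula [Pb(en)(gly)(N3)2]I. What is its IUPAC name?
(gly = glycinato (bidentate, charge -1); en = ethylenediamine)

The 1 iodide counter-ion carries a total charge of -1, so each complex ion is 1+.
Ligand charges: 1×glycinato (-1 each), 1×ethylenediamine (neutral), 2×azido (-1 each); total -3. So Pb + (-3) = 1+, giving Pb = +4.
Ligands are named alphabetically: azido before ethylenediamine before glycinato.

diazido(ethylenediamine)(glycinato)lead(IV) iodide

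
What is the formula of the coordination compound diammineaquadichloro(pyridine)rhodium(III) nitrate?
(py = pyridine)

Ligands: 2 ammine (NH3, neutral), 2 chloro (Cl, -1), 1 aqua (H2O, neutral), 1 pyridine (py, neutral). Ligand charge sum = -2.
With Rh in oxidation state +3, the complex ion is [Rh...]^1+.
Charge balance with nitrate (-1) requires 1 complex ion per 1 nitrate.

[RhCl2(H2O)(NH3)2(py)]NO3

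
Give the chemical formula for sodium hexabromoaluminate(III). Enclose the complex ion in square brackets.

Na3[AlBr6]

Ligands: 6 bromo (Br, -1). Ligand charge sum = -6.
With Al in oxidation state +3, the complex ion is [Al...]^3−.
Charge balance with sodium (+1) requires 1 complex ion per 3 sodium.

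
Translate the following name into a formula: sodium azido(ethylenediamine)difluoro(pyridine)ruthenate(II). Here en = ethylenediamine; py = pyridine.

Na[Ru(en)F2(N3)(py)]

Ligands: 2 fluoro (F, -1), 1 ethylenediamine (en, neutral), 1 pyridine (py, neutral), 1 azido (N3, -1). Ligand charge sum = -3.
With Ru in oxidation state +2, the complex ion is [Ru...]^1−.
Charge balance with sodium (+1) requires 1 complex ion per 1 sodium.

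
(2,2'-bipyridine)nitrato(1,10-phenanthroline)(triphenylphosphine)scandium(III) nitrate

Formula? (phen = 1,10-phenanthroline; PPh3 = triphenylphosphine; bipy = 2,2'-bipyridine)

Ligands: 1 1,10-phenanthroline (phen, neutral), 1 nitrato (NO3, -1), 1 triphenylphosphine (PPh3, neutral), 1 2,2'-bipyridine (bipy, neutral). Ligand charge sum = -1.
Charge balance with nitrate (-1) requires 1 complex ion per 2 nitrate.

[Sc(bipy)(NO3)(phen)(PPh3)](NO3)2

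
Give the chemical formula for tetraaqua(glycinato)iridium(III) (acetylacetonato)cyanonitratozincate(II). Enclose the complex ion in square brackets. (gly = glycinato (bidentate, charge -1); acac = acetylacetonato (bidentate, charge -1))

Cation [Ir…]: ligand charges -1, Ir(III) ⇒ ion charge 2+.
Anion [Zn…]: ligand charges -3, Zn(II) ⇒ ion charge 1−.

[Ir(gly)(H2O)4][Zn(acac)(CN)(NO3)]2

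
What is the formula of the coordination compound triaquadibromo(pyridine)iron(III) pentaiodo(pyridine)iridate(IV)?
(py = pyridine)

[FeBr2(H2O)3(py)][IrI5(py)]

Cation [Fe…]: ligand charges -2, Fe(III) ⇒ ion charge 1+.
Anion [Ir…]: ligand charges -5, Ir(IV) ⇒ ion charge 1−.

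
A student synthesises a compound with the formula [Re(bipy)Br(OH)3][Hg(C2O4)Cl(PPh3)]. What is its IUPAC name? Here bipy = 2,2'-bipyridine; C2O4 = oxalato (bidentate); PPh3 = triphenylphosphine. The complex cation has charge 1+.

(2,2'-bipyridine)bromotrihydroxorhenium(V) chlorooxalato(triphenylphosphine)mercurate(II)

Both ions are complex: the cation is named first with the plain metal name, the anion second with the -ate form; each ion's ligands are alphabetised independently.
The complex cation is given as 1+; its ligand charges sum to -4, so Re = +5.
A 1:1 salt means the anion carries the equal and opposite charge, 1−.
Anion: ligand charges sum to -3; for the ion to be 1−, Hg = +2.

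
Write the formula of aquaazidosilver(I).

Ligands: 1 aqua (H2O, neutral), 1 azido (N3, -1). Ligand charge sum = -1.
With Ag in oxidation state +1, the complex ion is [Ag...].

[Ag(H2O)(N3)]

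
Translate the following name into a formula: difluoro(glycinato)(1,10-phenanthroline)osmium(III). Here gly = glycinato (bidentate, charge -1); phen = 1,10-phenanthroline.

[OsF2(gly)(phen)]

Ligands: 1 glycinato (gly, -1), 2 fluoro (F, -1), 1 1,10-phenanthroline (phen, neutral). Ligand charge sum = -3.
With Os in oxidation state +3, the complex ion is [Os...].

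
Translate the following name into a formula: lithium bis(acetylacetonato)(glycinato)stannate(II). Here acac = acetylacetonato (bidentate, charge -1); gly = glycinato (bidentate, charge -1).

Ligands: 2 acetylacetonato (acac, -1), 1 glycinato (gly, -1). Ligand charge sum = -3.
With Sn in oxidation state +2, the complex ion is [Sn...]^1−.
Charge balance with lithium (+1) requires 1 complex ion per 1 lithium.

Li[Sn(acac)2(gly)]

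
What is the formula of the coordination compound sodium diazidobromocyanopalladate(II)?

Ligands: 2 azido (N3, -1), 1 cyano (CN, -1), 1 bromo (Br, -1). Ligand charge sum = -4.
With Pd in oxidation state +2, the complex ion is [Pd...]^2−.
Charge balance with sodium (+1) requires 1 complex ion per 2 sodium.

Na2[PdBr(CN)(N3)2]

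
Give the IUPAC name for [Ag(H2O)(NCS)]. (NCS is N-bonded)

aquaisothiocyanatosilver(I)

There is no counter-ion, so the complex is neutral overall.
Ligand charges: 1×aqua (neutral), 1×isothiocyanato (-1 each); total -1. So Ag + (-1) = 0, giving Ag = +1.
Ligands are named alphabetically: aqua before isothiocyanato.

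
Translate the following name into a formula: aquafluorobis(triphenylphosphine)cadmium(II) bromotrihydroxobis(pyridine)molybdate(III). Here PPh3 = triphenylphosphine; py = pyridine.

Cation [Cd…]: ligand charges -1, Cd(II) ⇒ ion charge 1+.
Anion [Mo…]: ligand charges -4, Mo(III) ⇒ ion charge 1−.

[CdF(H2O)(PPh3)2][MoBr(OH)3(py)2]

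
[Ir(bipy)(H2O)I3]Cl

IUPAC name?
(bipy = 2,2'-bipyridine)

The 1 chloride counter-ion carries a total charge of -1, so each complex ion is 1+.
Ligand charges: 1×aqua (neutral), 1×2,2'-bipyridine (neutral), 3×iodo (-1 each); total -3. So Ir + (-3) = 1+, giving Ir = +4.
Ligands are named alphabetically: aqua before bipyridine before iodo.

aqua(2,2'-bipyridine)triiodoiridium(IV) chloride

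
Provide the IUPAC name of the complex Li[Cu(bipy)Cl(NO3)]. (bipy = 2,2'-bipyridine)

lithium (2,2'-bipyridine)chloronitratocuprate(I)

The 1 lithium counter-ion carries a total charge of +1, so each complex ion is 1−.
Ligand charges: 1×2,2'-bipyridine (neutral), 1×chloro (-1 each), 1×nitrato (-1 each); total -2. So Cu + (-2) = 1−, giving Cu = +1.
Ligands are named alphabetically: bipyridine before chloro before nitrato.
The complex ion is anionic, so copper takes the -ate form cuprate(I).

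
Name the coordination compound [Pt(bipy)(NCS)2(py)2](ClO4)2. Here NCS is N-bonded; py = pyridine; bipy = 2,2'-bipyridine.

The 2 perchlorate counter-ions carry a total charge of -2, so each complex ion is 2+.
Ligand charges: 2×isothiocyanato (-1 each), 2×pyridine (neutral), 1×2,2'-bipyridine (neutral); total -2. So Pt + (-2) = 2+, giving Pt = +4.
Ligands are named alphabetically: bipyridine before isothiocyanato before pyridine.

(2,2'-bipyridine)diisothiocyanatobis(pyridine)platinum(IV) perchlorate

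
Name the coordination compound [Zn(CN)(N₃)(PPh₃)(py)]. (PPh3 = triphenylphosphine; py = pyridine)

azidocyano(pyridine)(triphenylphosphine)zinc(II)

There is no counter-ion, so the complex is neutral overall.
Ligand charges: 1×azido (-1 each), 1×triphenylphosphine (neutral), 1×cyano (-1 each), 1×pyridine (neutral); total -2. So Zn + (-2) = 0, giving Zn = +2.
Ligands are named alphabetically: azido before cyano before pyridine before triphenylphosphine.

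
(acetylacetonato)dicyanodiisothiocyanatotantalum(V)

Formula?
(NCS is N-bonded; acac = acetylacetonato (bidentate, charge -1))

Ligands: 2 cyano (CN, -1), 2 isothiocyanato (NCS, -1), 1 acetylacetonato (acac, -1). Ligand charge sum = -5.
With Ta in oxidation state +5, the complex ion is [Ta...].

[Ta(acac)(CN)2(NCS)2]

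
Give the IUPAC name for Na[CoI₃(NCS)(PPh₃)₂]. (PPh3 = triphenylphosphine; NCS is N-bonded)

The 1 sodium counter-ion carries a total charge of +1, so each complex ion is 1−.
Ligand charges: 3×iodo (-1 each), 2×triphenylphosphine (neutral), 1×isothiocyanato (-1 each); total -4. So Co + (-4) = 1−, giving Co = +3.
The complex ion is anionic, so cobalt takes the -ate form cobaltate(III).

sodium triiodoisothiocyanatobis(triphenylphosphine)cobaltate(III)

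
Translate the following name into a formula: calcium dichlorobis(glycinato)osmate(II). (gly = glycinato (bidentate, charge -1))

Ca[OsCl2(gly)2]

Ligands: 2 glycinato (gly, -1), 2 chloro (Cl, -1). Ligand charge sum = -4.
With Os in oxidation state +2, the complex ion is [Os...]^2−.
Charge balance with calcium (+2) requires 1 complex ion per 1 calcium.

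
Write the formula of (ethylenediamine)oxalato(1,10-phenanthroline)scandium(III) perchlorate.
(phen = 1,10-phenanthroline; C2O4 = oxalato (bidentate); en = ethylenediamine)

[Sc(C2O4)(en)(phen)]ClO4

Ligands: 1 1,10-phenanthroline (phen, neutral), 1 oxalato (C2O4, -2), 1 ethylenediamine (en, neutral). Ligand charge sum = -2.
With Sc in oxidation state +3, the complex ion is [Sc...]^1+.
Charge balance with perchlorate (-1) requires 1 complex ion per 1 perchlorate.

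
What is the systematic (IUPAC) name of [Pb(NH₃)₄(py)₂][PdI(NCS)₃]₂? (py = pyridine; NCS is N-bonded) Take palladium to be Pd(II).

Both ions are complex: the cation is named first with the plain metal name, the anion second with the -ate form; each ion's ligands are alphabetised independently.
Pd is given as +2; the anion's ligand charges sum to -4, so the complex anion is 2−.
With 2 anions per cation, the cation must be 2×2 = 4+.
Cation: ligand charges sum to 0; for the ion to be 4+, Pb = +4.

tetraamminebis(pyridine)lead(IV) iodotriisothiocyanatopalladate(II)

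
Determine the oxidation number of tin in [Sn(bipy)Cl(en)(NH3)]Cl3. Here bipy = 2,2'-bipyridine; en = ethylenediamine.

+4

3 chloride outside the brackets (-1 each) → the complex ion is 3+.
Ligand charges: 1×Cl = -1; 1×bipy neutral; 1×en neutral; 1×NH3 neutral; sum -1.
Sn + (-1) = 3+ ⇒ Sn is +4.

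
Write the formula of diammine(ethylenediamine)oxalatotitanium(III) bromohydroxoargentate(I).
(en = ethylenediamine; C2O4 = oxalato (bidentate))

[Ti(C2O4)(en)(NH3)2][AgBr(OH)]

Cation [Ti…]: ligand charges -2, Ti(III) ⇒ ion charge 1+.
Anion [Ag…]: ligand charges -2, Ag(I) ⇒ ion charge 1−.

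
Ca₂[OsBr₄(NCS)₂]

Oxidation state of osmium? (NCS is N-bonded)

+2

2 calcium outside the brackets (+2 each) → the complex ion is 4−.
Ligand charges: 2×NCS = -2; 4×Br = -4; sum -6.
Os + (-6) = 4− ⇒ Os is +2.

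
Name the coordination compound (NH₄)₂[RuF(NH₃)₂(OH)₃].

The 2 ammonium counter-ions carry a total charge of +2, so each complex ion is 2−.
Ligand charges: 2×ammine (neutral), 3×hydroxo (-1 each), 1×fluoro (-1 each); total -4. So Ru + (-4) = 2−, giving Ru = +2.
The complex ion is anionic, so ruthenium takes the -ate form ruthenate(II).

ammonium diamminefluorotrihydroxoruthenate(II)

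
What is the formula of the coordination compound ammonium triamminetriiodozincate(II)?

Ligands: 3 ammine (NH3, neutral), 3 iodo (I, -1). Ligand charge sum = -3.
With Zn in oxidation state +2, the complex ion is [Zn...]^1−.
Charge balance with ammonium (+1) requires 1 complex ion per 1 ammonium.

NH4[ZnI3(NH3)3]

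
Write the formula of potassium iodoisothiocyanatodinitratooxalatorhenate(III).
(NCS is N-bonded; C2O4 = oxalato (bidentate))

K3[Re(C2O4)I(NCS)(NO3)2]

Ligands: 1 isothiocyanato (NCS, -1), 1 iodo (I, -1), 1 oxalato (C2O4, -2), 2 nitrato (NO3, -1). Ligand charge sum = -6.
With Re in oxidation state +3, the complex ion is [Re...]^3−.
Charge balance with potassium (+1) requires 1 complex ion per 3 potassium.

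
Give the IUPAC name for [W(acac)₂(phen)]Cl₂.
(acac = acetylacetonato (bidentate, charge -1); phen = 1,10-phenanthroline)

bis(acetylacetonato)(1,10-phenanthroline)tungsten(IV) chloride

The 2 chloride counter-ions carry a total charge of -2, so each complex ion is 2+.
Ligand charges: 2×acetylacetonato (-1 each), 1×1,10-phenanthroline (neutral); total -2. So W + (-2) = 2+, giving W = +4.
Ligands are named alphabetically: acetylacetonato before phenanthroline.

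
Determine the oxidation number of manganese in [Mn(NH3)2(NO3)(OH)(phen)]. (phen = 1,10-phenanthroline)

+2

No counter-ion: the bracketed complex is neutral.
Ligand charges: 2×NH3 neutral; 1×phen neutral; 1×OH = -1; 1×NO3 = -1; sum -2.
Mn + (-2) = 0 ⇒ Mn is +2.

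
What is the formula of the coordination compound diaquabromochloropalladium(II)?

Ligands: 1 chloro (Cl, -1), 2 aqua (H2O, neutral), 1 bromo (Br, -1). Ligand charge sum = -2.
With Pd in oxidation state +2, the complex ion is [Pd...].

[PdBrCl(H2O)2]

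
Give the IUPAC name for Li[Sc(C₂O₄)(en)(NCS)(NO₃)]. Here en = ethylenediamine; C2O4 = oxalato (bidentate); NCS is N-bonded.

lithium (ethylenediamine)isothiocyanatonitratooxalatoscandate(III)

The 1 lithium counter-ion carries a total charge of +1, so each complex ion is 1−.
Ligand charges: 1×nitrato (-1 each), 1×ethylenediamine (neutral), 1×oxalato (-2 each), 1×isothiocyanato (-1 each); total -4. So Sc + (-4) = 1−, giving Sc = +3.
Ligands are named alphabetically: ethylenediamine before isothiocyanato before nitrato before oxalato.
The complex ion is anionic, so scandium takes the -ate form scandate(III).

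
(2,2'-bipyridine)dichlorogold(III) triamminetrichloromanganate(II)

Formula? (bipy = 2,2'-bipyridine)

[Au(bipy)Cl2][MnCl3(NH3)3]

Cation [Au…]: ligand charges -2, Au(III) ⇒ ion charge 1+.
Anion [Mn…]: ligand charges -3, Mn(II) ⇒ ion charge 1−.
One 1+ cation balances one 1− anion.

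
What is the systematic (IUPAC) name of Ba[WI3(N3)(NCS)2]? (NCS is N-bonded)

The 1 barium counter-ion carries a total charge of +2, so each complex ion is 2−.
Ligand charges: 3×iodo (-1 each), 1×azido (-1 each), 2×isothiocyanato (-1 each); total -6. So W + (-6) = 2−, giving W = +4.
The complex ion is anionic, so tungsten takes the -ate form tungstate(IV).

barium azidotriiododiisothiocyanatotungstate(IV)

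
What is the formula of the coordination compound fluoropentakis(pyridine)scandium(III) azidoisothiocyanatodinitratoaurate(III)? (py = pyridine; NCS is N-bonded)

Cation [Sc…]: ligand charges -1, Sc(III) ⇒ ion charge 2+.
Anion [Au…]: ligand charges -4, Au(III) ⇒ ion charge 1−.

[ScF(py)5][Au(N3)(NCS)(NO3)2]2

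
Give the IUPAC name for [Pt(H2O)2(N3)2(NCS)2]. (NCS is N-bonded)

diaquadiazidodiisothiocyanatoplatinum(IV)

There is no counter-ion, so the complex is neutral overall.
Ligand charges: 2×isothiocyanato (-1 each), 2×azido (-1 each), 2×aqua (neutral); total -4. So Pt + (-4) = 0, giving Pt = +4.
Ligands are named alphabetically: aqua before azido before isothiocyanato.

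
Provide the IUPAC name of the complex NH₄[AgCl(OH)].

The 1 ammonium counter-ion carries a total charge of +1, so each complex ion is 1−.
Ligand charges: 1×chloro (-1 each), 1×hydroxo (-1 each); total -2. So Ag + (-2) = 1−, giving Ag = +1.
Ligands are named alphabetically: chloro before hydroxo.
The complex ion is anionic, so silver takes the -ate form argentate(I).

ammonium chlorohydroxoargentate(I)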